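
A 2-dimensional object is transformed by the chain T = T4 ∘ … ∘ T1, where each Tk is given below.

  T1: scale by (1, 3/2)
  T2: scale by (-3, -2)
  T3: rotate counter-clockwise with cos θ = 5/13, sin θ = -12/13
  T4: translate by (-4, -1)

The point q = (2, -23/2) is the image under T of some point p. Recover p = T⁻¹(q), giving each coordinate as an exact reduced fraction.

p = (-4, -1/2)

T1 = [1 0 0; 0 3/2 0; 0 0 1]
T2·T1 = [-3 0 0; 0 -3 0; 0 0 1]
T3·…·T1 = [-15/13 -36/13 0; 36/13 -15/13 0; 0 0 1]
T4·…·T1 = [-15/13 -36/13 -4; 36/13 -15/13 -1; 0 0 1]
det M = 9; M⁻¹ = [-5/39 4/13 -8/39; -4/13 -5/39 -53/39; 0 0 1]
M⁻¹ · (2, -23/2)ᵀ = (-4, -1/2)ᵀ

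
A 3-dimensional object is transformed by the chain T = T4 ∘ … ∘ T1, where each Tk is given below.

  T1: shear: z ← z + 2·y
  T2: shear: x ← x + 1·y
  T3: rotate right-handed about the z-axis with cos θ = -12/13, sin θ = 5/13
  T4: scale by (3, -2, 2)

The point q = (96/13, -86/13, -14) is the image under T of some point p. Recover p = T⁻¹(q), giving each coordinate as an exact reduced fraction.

p = (3, -4, 1)

T1 = [1 0 0 0; 0 1 0 0; 0 2 1 0; 0 0 0 1]
T2·T1 = [1 1 0 0; 0 1 0 0; 0 2 1 0; 0 0 0 1]
T3·…·T1 = [-12/13 -17/13 0 0; 5/13 -7/13 0 0; 0 2 1 0; 0 0 0 1]
T4·…·T1 = [-36/13 -51/13 0 0; -10/13 14/13 0 0; 0 4 2 0; 0 0 0 1]
det M = -12; M⁻¹ = [-7/39 -17/26 0 0; -5/39 6/13 0 0; 10/39 -12/13 1/2 0; 0 0 0 1]
M⁻¹ · (96/13, -86/13, -14)ᵀ = (3, -4, 1)ᵀ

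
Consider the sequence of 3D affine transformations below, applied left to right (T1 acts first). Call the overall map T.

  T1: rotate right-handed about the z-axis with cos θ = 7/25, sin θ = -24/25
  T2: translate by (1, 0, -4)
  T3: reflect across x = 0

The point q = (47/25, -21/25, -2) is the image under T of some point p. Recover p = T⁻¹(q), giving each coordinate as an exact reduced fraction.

p = (0, -3, 2)

T1 = [7/25 24/25 0 0; -24/25 7/25 0 0; 0 0 1 0; 0 0 0 1]
T2·T1 = [7/25 24/25 0 1; -24/25 7/25 0 0; 0 0 1 -4; 0 0 0 1]
T3·…·T1 = [-7/25 -24/25 0 -1; -24/25 7/25 0 0; 0 0 1 -4; 0 0 0 1]
det M = -1; M⁻¹ = [-7/25 -24/25 0 -7/25; -24/25 7/25 0 -24/25; 0 0 1 4; 0 0 0 1]
M⁻¹ · (47/25, -21/25, -2)ᵀ = (0, -3, 2)ᵀ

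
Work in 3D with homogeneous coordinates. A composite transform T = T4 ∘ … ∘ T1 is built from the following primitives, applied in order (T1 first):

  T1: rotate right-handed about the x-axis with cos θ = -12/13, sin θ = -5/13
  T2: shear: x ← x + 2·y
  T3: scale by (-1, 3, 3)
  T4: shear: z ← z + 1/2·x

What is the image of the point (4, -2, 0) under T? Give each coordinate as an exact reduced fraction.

T1 rotate right-handed about the x-axis with cos θ = -12/13, sin θ = -5/13: (4, -2, 0) → (4, 24/13, 10/13)
T2 shear: x ← x + 2·y: (4, 24/13, 10/13) → (100/13, 24/13, 10/13)
T3 scale by (-1, 3, 3): (100/13, 24/13, 10/13) → (-100/13, 72/13, 30/13)
T4 shear: z ← z + 1/2·x: (-100/13, 72/13, 30/13) → (-100/13, 72/13, -20/13)

T(p) = (-100/13, 72/13, -20/13)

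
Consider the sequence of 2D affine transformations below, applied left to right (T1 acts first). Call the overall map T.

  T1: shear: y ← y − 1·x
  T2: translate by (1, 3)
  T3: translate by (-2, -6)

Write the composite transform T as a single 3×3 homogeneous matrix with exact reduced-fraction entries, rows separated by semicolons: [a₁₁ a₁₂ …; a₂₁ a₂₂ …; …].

T = [1 0 -1; -1 1 -3; 0 0 1]

T1 = [1 0 0; -1 1 0; 0 0 1]
T2·T1 = [1 0 1; -1 1 3; 0 0 1]
T3·…·T1 = [1 0 -1; -1 1 -3; 0 0 1]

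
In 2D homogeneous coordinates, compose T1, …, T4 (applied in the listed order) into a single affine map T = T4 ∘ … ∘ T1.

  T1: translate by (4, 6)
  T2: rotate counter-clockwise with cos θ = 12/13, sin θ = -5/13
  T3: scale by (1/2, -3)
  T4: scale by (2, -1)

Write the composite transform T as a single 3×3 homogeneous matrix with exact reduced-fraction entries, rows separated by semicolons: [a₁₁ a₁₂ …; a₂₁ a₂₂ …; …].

T = [12/13 5/13 6; -15/13 36/13 12; 0 0 1]

T1 = [1 0 4; 0 1 6; 0 0 1]
T2·T1 = [12/13 5/13 6; -5/13 12/13 4; 0 0 1]
T3·…·T1 = [6/13 5/26 3; 15/13 -36/13 -12; 0 0 1]
T4·…·T1 = [12/13 5/13 6; -15/13 36/13 12; 0 0 1]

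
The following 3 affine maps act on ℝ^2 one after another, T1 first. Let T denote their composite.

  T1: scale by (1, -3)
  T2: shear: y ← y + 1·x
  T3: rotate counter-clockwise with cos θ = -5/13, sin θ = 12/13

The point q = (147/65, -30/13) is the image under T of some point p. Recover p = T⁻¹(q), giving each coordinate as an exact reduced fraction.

T1 = [1 0 0; 0 -3 0; 0 0 1]
T2·T1 = [1 0 0; 1 -3 0; 0 0 1]
T3·…·T1 = [-17/13 36/13 0; 7/13 15/13 0; 0 0 1]
det M = -3; M⁻¹ = [-5/13 12/13 0; 7/39 17/39 0; 0 0 1]
M⁻¹ · (147/65, -30/13)ᵀ = (-3, -3/5)ᵀ

p = (-3, -3/5)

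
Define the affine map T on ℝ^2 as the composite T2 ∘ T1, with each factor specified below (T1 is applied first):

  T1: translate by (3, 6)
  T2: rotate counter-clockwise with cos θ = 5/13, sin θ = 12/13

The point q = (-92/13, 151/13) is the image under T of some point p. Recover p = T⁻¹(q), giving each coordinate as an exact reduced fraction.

p = (5, 5)

T1 = [1 0 3; 0 1 6; 0 0 1]
T2·T1 = [5/13 -12/13 -57/13; 12/13 5/13 66/13; 0 0 1]
det M = 1; M⁻¹ = [5/13 12/13 -3; -12/13 5/13 -6; 0 0 1]
M⁻¹ · (-92/13, 151/13)ᵀ = (5, 5)ᵀ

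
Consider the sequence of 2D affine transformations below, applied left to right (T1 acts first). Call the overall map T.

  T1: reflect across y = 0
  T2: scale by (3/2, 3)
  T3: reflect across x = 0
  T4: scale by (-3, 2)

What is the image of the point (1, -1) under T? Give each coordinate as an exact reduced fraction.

T1 reflect across y = 0: (1, -1) → (1, 1)
T2 scale by (3/2, 3): (1, 1) → (3/2, 3)
T3 reflect across x = 0: (3/2, 3) → (-3/2, 3)
T4 scale by (-3, 2): (-3/2, 3) → (9/2, 6)

T(p) = (9/2, 6)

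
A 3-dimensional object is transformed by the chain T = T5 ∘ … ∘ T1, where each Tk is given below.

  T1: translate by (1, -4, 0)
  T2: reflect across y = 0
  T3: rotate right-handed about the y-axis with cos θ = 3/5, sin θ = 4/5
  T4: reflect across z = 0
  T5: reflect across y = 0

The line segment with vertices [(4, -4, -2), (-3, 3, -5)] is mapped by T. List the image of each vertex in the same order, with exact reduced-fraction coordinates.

T1 translate by (1, -4, 0): (4, -4, -2) → (5, -8, -2); (-3, 3, -5) → (-2, -1, -5)
T2 reflect across y = 0: (5, -8, -2) → (5, 8, -2); (-2, -1, -5) → (-2, 1, -5)
T3 rotate right-handed about the y-axis with cos θ = 3/5, sin θ = 4/5: (5, 8, -2) → (7/5, 8, -26/5); (-2, 1, -5) → (-26/5, 1, -7/5)
T4 reflect across z = 0: (7/5, 8, -26/5) → (7/5, 8, 26/5); (-26/5, 1, -7/5) → (-26/5, 1, 7/5)
T5 reflect across y = 0: (7/5, 8, 26/5) → (7/5, -8, 26/5); (-26/5, 1, 7/5) → (-26/5, -1, 7/5)

image vertices: (7/5, -8, 26/5), (-26/5, -1, 7/5)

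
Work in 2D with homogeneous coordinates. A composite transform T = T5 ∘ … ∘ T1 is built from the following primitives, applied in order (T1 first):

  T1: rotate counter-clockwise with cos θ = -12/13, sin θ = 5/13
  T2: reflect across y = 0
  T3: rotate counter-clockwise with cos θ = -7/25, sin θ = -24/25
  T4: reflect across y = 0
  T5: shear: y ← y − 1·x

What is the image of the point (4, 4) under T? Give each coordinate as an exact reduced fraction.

T1 rotate counter-clockwise with cos θ = -12/13, sin θ = 5/13: (4, 4) → (-68/13, -28/13)
T2 reflect across y = 0: (-68/13, -28/13) → (-68/13, 28/13)
T3 rotate counter-clockwise with cos θ = -7/25, sin θ = -24/25: (-68/13, 28/13) → (1148/325, 1436/325)
T4 reflect across y = 0: (1148/325, 1436/325) → (1148/325, -1436/325)
T5 shear: y ← y − 1·x: (1148/325, -1436/325) → (1148/325, -2584/325)

T(p) = (1148/325, -2584/325)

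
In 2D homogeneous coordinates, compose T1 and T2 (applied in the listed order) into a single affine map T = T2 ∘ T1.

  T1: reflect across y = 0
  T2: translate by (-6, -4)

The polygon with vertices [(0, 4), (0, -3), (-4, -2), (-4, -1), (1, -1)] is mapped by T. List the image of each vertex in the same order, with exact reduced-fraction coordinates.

image vertices: (-6, -8), (-6, -1), (-10, -2), (-10, -3), (-5, -3)

T1 reflect across y = 0: (0, 4) → (0, -4); (0, -3) → (0, 3); (-4, -2) → (-4, 2); (-4, -1) → (-4, 1); (1, -1) → (1, 1)
T2 translate by (-6, -4): (0, -4) → (-6, -8); (0, 3) → (-6, -1); (-4, 2) → (-10, -2); (-4, 1) → (-10, -3); (1, 1) → (-5, -3)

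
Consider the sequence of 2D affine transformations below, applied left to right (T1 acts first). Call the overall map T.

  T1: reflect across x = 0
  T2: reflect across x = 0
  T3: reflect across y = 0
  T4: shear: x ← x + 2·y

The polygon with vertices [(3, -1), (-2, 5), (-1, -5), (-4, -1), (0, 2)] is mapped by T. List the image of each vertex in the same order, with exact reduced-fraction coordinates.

image vertices: (5, 1), (-12, -5), (9, 5), (-2, 1), (-4, -2)

T1 reflect across x = 0: (3, -1) → (-3, -1); (-2, 5) → (2, 5); (-1, -5) → (1, -5); (-4, -1) → (4, -1); (0, 2) → (0, 2)
T2 reflect across x = 0: (-3, -1) → (3, -1); (2, 5) → (-2, 5); (1, -5) → (-1, -5); (4, -1) → (-4, -1); (0, 2) → (0, 2)
T3 reflect across y = 0: (3, -1) → (3, 1); (-2, 5) → (-2, -5); (-1, -5) → (-1, 5); (-4, -1) → (-4, 1); (0, 2) → (0, -2)
T4 shear: x ← x + 2·y: (3, 1) → (5, 1); (-2, -5) → (-12, -5); (-1, 5) → (9, 5); (-4, 1) → (-2, 1); (0, -2) → (-4, -2)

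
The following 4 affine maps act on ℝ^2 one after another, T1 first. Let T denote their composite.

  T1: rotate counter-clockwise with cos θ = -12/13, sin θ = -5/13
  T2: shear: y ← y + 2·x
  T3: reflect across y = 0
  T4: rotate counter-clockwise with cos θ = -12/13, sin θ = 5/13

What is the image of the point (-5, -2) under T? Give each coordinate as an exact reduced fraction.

T1 rotate counter-clockwise with cos θ = -12/13, sin θ = -5/13: (-5, -2) → (50/13, 49/13)
T2 shear: y ← y + 2·x: (50/13, 49/13) → (50/13, 149/13)
T3 reflect across y = 0: (50/13, 149/13) → (50/13, -149/13)
T4 rotate counter-clockwise with cos θ = -12/13, sin θ = 5/13: (50/13, -149/13) → (145/169, 2038/169)

T(p) = (145/169, 2038/169)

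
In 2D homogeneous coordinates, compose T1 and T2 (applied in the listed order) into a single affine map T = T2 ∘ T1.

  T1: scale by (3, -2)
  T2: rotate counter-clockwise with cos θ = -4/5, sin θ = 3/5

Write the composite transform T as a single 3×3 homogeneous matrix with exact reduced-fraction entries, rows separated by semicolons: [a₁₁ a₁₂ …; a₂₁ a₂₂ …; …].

T1 = [3 0 0; 0 -2 0; 0 0 1]
T2·T1 = [-12/5 6/5 0; 9/5 8/5 0; 0 0 1]

T = [-12/5 6/5 0; 9/5 8/5 0; 0 0 1]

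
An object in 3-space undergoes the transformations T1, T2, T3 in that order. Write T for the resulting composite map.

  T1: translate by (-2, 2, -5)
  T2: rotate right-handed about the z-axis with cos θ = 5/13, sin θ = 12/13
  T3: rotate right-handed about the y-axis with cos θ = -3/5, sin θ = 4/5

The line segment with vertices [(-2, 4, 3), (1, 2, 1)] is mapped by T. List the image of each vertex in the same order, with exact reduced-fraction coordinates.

image vertices: (172/65, -18/13, 446/65), (-49/65, 8/13, 368/65)

T1 translate by (-2, 2, -5): (-2, 4, 3) → (-4, 6, -2); (1, 2, 1) → (-1, 4, -4)
T2 rotate right-handed about the z-axis with cos θ = 5/13, sin θ = 12/13: (-4, 6, -2) → (-92/13, -18/13, -2); (-1, 4, -4) → (-53/13, 8/13, -4)
T3 rotate right-handed about the y-axis with cos θ = -3/5, sin θ = 4/5: (-92/13, -18/13, -2) → (172/65, -18/13, 446/65); (-53/13, 8/13, -4) → (-49/65, 8/13, 368/65)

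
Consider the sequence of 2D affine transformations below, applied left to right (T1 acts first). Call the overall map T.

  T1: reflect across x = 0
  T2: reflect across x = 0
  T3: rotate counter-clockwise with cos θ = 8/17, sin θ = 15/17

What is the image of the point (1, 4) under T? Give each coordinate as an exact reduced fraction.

T(p) = (-52/17, 47/17)

T1 reflect across x = 0: (1, 4) → (-1, 4)
T2 reflect across x = 0: (-1, 4) → (1, 4)
T3 rotate counter-clockwise with cos θ = 8/17, sin θ = 15/17: (1, 4) → (-52/17, 47/17)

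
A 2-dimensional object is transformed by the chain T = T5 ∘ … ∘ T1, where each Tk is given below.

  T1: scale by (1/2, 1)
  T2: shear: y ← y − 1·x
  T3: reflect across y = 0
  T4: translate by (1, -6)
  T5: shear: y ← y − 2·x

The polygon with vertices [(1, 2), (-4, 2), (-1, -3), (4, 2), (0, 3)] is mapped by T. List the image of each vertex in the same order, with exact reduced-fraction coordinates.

image vertices: (3/2, -21/2), (-1, -8), (1/2, -9/2), (3, -12), (1, -11)

T1 scale by (1/2, 1): (1, 2) → (1/2, 2); (-4, 2) → (-2, 2); (-1, -3) → (-1/2, -3); (4, 2) → (2, 2); (0, 3) → (0, 3)
T2 shear: y ← y − 1·x: (1/2, 2) → (1/2, 3/2); (-2, 2) → (-2, 4); (-1/2, -3) → (-1/2, -5/2); (2, 2) → (2, 0); (0, 3) → (0, 3)
T3 reflect across y = 0: (1/2, 3/2) → (1/2, -3/2); (-2, 4) → (-2, -4); (-1/2, -5/2) → (-1/2, 5/2); (2, 0) → (2, 0); (0, 3) → (0, -3)
T4 translate by (1, -6): (1/2, -3/2) → (3/2, -15/2); (-2, -4) → (-1, -10); (-1/2, 5/2) → (1/2, -7/2); (2, 0) → (3, -6); (0, -3) → (1, -9)
T5 shear: y ← y − 2·x: (3/2, -15/2) → (3/2, -21/2); (-1, -10) → (-1, -8); (1/2, -7/2) → (1/2, -9/2); (3, -6) → (3, -12); (1, -9) → (1, -11)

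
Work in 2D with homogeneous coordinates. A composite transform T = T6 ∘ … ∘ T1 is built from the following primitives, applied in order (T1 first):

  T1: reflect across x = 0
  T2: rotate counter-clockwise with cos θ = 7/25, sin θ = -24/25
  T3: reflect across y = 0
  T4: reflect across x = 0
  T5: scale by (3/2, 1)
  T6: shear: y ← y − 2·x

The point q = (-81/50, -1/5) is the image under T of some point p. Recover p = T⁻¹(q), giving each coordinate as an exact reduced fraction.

p = (3, 2)

T1 = [-1 0 0; 0 1 0; 0 0 1]
T2·T1 = [-7/25 24/25 0; 24/25 7/25 0; 0 0 1]
T3·…·T1 = [-7/25 24/25 0; -24/25 -7/25 0; 0 0 1]
T4·…·T1 = [7/25 -24/25 0; -24/25 -7/25 0; 0 0 1]
T5·…·T1 = [21/50 -36/25 0; -24/25 -7/25 0; 0 0 1]
T6·…·T1 = [21/50 -36/25 0; -9/5 13/5 0; 0 0 1]
det M = -3/2; M⁻¹ = [-26/15 -24/25 0; -6/5 -7/25 0; 0 0 1]
M⁻¹ · (-81/50, -1/5)ᵀ = (3, 2)ᵀ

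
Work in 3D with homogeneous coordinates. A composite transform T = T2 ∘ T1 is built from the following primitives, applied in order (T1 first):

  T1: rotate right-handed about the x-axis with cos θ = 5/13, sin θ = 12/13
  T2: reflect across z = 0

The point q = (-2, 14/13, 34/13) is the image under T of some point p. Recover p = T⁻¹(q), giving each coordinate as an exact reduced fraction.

p = (-2, -2, -2)

T1 = [1 0 0 0; 0 5/13 -12/13 0; 0 12/13 5/13 0; 0 0 0 1]
T2·T1 = [1 0 0 0; 0 5/13 -12/13 0; 0 -12/13 -5/13 0; 0 0 0 1]
det M = -1; M⁻¹ = [1 0 0 0; 0 5/13 -12/13 0; 0 -12/13 -5/13 0; 0 0 0 1]
M⁻¹ · (-2, 14/13, 34/13)ᵀ = (-2, -2, -2)ᵀ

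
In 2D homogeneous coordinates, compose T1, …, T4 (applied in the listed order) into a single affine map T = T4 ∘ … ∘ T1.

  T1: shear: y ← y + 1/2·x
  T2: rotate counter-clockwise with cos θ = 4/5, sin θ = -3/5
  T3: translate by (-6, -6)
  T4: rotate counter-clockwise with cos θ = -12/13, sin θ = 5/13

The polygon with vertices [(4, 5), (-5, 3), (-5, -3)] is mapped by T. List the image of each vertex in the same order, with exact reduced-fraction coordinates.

T1 shear: y ← y + 1/2·x: (4, 5) → (4, 7); (-5, 3) → (-5, 1/2); (-5, -3) → (-5, -11/2)
T2 rotate counter-clockwise with cos θ = 4/5, sin θ = -3/5: (4, 7) → (37/5, 16/5); (-5, 1/2) → (-37/10, 17/5); (-5, -11/2) → (-73/10, -7/5)
T3 translate by (-6, -6): (37/5, 16/5) → (7/5, -14/5); (-37/10, 17/5) → (-97/10, -13/5); (-73/10, -7/5) → (-133/10, -37/5)
T4 rotate counter-clockwise with cos θ = -12/13, sin θ = 5/13: (7/5, -14/5) → (-14/65, 203/65); (-97/10, -13/5) → (647/65, -173/130); (-133/10, -37/5) → (983/65, 223/130)

image vertices: (-14/65, 203/65), (647/65, -173/130), (983/65, 223/130)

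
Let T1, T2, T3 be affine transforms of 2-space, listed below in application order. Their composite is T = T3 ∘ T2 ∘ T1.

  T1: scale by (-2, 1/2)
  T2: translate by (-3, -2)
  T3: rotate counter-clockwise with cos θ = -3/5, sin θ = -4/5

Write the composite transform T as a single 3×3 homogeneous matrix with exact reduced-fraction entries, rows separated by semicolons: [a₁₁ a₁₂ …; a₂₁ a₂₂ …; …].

T = [6/5 2/5 1/5; 8/5 -3/10 18/5; 0 0 1]

T1 = [-2 0 0; 0 1/2 0; 0 0 1]
T2·T1 = [-2 0 -3; 0 1/2 -2; 0 0 1]
T3·…·T1 = [6/5 2/5 1/5; 8/5 -3/10 18/5; 0 0 1]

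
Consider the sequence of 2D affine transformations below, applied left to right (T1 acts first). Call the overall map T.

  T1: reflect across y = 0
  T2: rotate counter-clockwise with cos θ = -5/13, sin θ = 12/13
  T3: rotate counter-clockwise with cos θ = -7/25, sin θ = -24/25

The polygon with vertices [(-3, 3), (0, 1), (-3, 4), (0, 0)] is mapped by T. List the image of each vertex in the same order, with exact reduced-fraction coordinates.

T1 reflect across y = 0: (-3, 3) → (-3, -3); (0, 1) → (0, -1); (-3, 4) → (-3, -4); (0, 0) → (0, 0)
T2 rotate counter-clockwise with cos θ = -5/13, sin θ = 12/13: (-3, -3) → (51/13, -21/13); (0, -1) → (12/13, 5/13); (-3, -4) → (63/13, -16/13); (0, 0) → (0, 0)
T3 rotate counter-clockwise with cos θ = -7/25, sin θ = -24/25: (51/13, -21/13) → (-861/325, -1077/325); (12/13, 5/13) → (36/325, -323/325); (63/13, -16/13) → (-33/13, -56/13); (0, 0) → (0, 0)

image vertices: (-861/325, -1077/325), (36/325, -323/325), (-33/13, -56/13), (0, 0)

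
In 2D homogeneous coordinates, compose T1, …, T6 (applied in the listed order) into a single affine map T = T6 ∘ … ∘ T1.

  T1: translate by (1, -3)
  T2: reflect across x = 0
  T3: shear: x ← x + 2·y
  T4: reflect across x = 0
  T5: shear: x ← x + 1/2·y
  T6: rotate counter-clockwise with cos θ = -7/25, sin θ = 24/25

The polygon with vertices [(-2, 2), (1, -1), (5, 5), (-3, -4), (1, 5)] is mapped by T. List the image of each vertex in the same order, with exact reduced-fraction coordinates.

image vertices: (41/50, 19/25), (8/5, 44/5), (-69/25, 58/25), (217/50, 253/25), (-41/25, -38/25)

T1 translate by (1, -3): (-2, 2) → (-1, -1); (1, -1) → (2, -4); (5, 5) → (6, 2); (-3, -4) → (-2, -7); (1, 5) → (2, 2)
T2 reflect across x = 0: (-1, -1) → (1, -1); (2, -4) → (-2, -4); (6, 2) → (-6, 2); (-2, -7) → (2, -7); (2, 2) → (-2, 2)
T3 shear: x ← x + 2·y: (1, -1) → (-1, -1); (-2, -4) → (-10, -4); (-6, 2) → (-2, 2); (2, -7) → (-12, -7); (-2, 2) → (2, 2)
T4 reflect across x = 0: (-1, -1) → (1, -1); (-10, -4) → (10, -4); (-2, 2) → (2, 2); (-12, -7) → (12, -7); (2, 2) → (-2, 2)
T5 shear: x ← x + 1/2·y: (1, -1) → (1/2, -1); (10, -4) → (8, -4); (2, 2) → (3, 2); (12, -7) → (17/2, -7); (-2, 2) → (-1, 2)
T6 rotate counter-clockwise with cos θ = -7/25, sin θ = 24/25: (1/2, -1) → (41/50, 19/25); (8, -4) → (8/5, 44/5); (3, 2) → (-69/25, 58/25); (17/2, -7) → (217/50, 253/25); (-1, 2) → (-41/25, -38/25)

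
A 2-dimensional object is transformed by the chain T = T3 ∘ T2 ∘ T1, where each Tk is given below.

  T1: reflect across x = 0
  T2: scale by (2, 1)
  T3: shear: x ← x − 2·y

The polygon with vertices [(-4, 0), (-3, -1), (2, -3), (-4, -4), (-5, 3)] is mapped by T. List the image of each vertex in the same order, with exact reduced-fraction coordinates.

T1 reflect across x = 0: (-4, 0) → (4, 0); (-3, -1) → (3, -1); (2, -3) → (-2, -3); (-4, -4) → (4, -4); (-5, 3) → (5, 3)
T2 scale by (2, 1): (4, 0) → (8, 0); (3, -1) → (6, -1); (-2, -3) → (-4, -3); (4, -4) → (8, -4); (5, 3) → (10, 3)
T3 shear: x ← x − 2·y: (8, 0) → (8, 0); (6, -1) → (8, -1); (-4, -3) → (2, -3); (8, -4) → (16, -4); (10, 3) → (4, 3)

image vertices: (8, 0), (8, -1), (2, -3), (16, -4), (4, 3)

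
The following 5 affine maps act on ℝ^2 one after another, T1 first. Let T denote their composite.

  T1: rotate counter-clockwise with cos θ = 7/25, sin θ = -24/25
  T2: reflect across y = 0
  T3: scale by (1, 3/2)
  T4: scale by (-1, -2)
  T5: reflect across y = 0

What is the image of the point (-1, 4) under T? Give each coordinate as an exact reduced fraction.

T(p) = (-89/25, -156/25)

T1 rotate counter-clockwise with cos θ = 7/25, sin θ = -24/25: (-1, 4) → (89/25, 52/25)
T2 reflect across y = 0: (89/25, 52/25) → (89/25, -52/25)
T3 scale by (1, 3/2): (89/25, -52/25) → (89/25, -78/25)
T4 scale by (-1, -2): (89/25, -78/25) → (-89/25, 156/25)
T5 reflect across y = 0: (-89/25, 156/25) → (-89/25, -156/25)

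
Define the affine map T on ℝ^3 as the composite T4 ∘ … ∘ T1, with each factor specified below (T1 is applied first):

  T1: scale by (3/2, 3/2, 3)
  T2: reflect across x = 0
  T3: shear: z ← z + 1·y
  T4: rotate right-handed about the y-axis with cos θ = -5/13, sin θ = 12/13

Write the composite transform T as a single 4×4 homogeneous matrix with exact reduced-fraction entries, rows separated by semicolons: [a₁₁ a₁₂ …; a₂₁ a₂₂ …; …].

T1 = [3/2 0 0 0; 0 3/2 0 0; 0 0 3 0; 0 0 0 1]
T2·T1 = [-3/2 0 0 0; 0 3/2 0 0; 0 0 3 0; 0 0 0 1]
T3·…·T1 = [-3/2 0 0 0; 0 3/2 0 0; 0 3/2 3 0; 0 0 0 1]
T4·…·T1 = [15/26 18/13 36/13 0; 0 3/2 0 0; 18/13 -15/26 -15/13 0; 0 0 0 1]

T = [15/26 18/13 36/13 0; 0 3/2 0 0; 18/13 -15/26 -15/13 0; 0 0 0 1]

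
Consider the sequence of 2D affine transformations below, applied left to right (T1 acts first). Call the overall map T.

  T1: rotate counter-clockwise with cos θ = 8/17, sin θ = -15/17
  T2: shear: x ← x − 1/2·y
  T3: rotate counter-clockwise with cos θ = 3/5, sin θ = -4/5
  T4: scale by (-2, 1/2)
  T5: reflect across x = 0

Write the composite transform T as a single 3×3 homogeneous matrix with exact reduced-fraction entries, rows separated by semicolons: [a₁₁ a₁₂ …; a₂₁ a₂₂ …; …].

T1 = [8/17 15/17 0; -15/17 8/17 0; 0 0 1]
T2·T1 = [31/34 11/17 0; -15/17 8/17 0; 0 0 1]
T3·…·T1 = [-27/170 13/17 0; -107/85 -4/17 0; 0 0 1]
T4·…·T1 = [27/85 -26/17 0; -107/170 -2/17 0; 0 0 1]
T5·…·T1 = [-27/85 26/17 0; -107/170 -2/17 0; 0 0 1]

T = [-27/85 26/17 0; -107/170 -2/17 0; 0 0 1]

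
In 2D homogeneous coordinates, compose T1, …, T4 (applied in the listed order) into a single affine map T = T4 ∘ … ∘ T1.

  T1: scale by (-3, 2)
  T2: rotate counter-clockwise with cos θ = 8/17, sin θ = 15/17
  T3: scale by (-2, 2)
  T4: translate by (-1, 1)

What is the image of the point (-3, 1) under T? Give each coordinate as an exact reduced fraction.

T(p) = (-101/17, 319/17)

T1 scale by (-3, 2): (-3, 1) → (9, 2)
T2 rotate counter-clockwise with cos θ = 8/17, sin θ = 15/17: (9, 2) → (42/17, 151/17)
T3 scale by (-2, 2): (42/17, 151/17) → (-84/17, 302/17)
T4 translate by (-1, 1): (-84/17, 302/17) → (-101/17, 319/17)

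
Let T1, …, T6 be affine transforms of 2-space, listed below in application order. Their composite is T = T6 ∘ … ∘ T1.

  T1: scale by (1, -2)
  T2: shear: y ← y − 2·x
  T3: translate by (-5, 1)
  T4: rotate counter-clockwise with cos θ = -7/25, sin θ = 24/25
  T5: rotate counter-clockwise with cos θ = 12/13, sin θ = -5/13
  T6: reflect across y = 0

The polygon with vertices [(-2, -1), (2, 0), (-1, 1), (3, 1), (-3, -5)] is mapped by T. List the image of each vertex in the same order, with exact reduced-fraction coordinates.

T1 scale by (1, -2): (-2, -1) → (-2, 2); (2, 0) → (2, 0); (-1, 1) → (-1, -2); (3, 1) → (3, -2); (-3, -5) → (-3, 10)
T2 shear: y ← y − 2·x: (-2, 2) → (-2, 6); (2, 0) → (2, -4); (-1, -2) → (-1, 0); (3, -2) → (3, -8); (-3, 10) → (-3, 16)
T3 translate by (-5, 1): (-2, 6) → (-7, 7); (2, -4) → (-3, -3); (-1, 0) → (-6, 1); (3, -8) → (-2, -7); (-3, 16) → (-8, 17)
T4 rotate counter-clockwise with cos θ = -7/25, sin θ = 24/25: (-7, 7) → (-119/25, -217/25); (-3, -3) → (93/25, -51/25); (-6, 1) → (18/25, -151/25); (-2, -7) → (182/25, 1/25); (-8, 17) → (-352/25, -311/25)
T5 rotate counter-clockwise with cos θ = 12/13, sin θ = -5/13: (-119/25, -217/25) → (-2513/325, -2009/325); (93/25, -51/25) → (861/325, -1077/325); (18/25, -151/25) → (-539/325, -1902/325); (182/25, 1/25) → (2189/325, -898/325); (-352/25, -311/25) → (-5779/325, -1972/325)
T6 reflect across y = 0: (-2513/325, -2009/325) → (-2513/325, 2009/325); (861/325, -1077/325) → (861/325, 1077/325); (-539/325, -1902/325) → (-539/325, 1902/325); (2189/325, -898/325) → (2189/325, 898/325); (-5779/325, -1972/325) → (-5779/325, 1972/325)

image vertices: (-2513/325, 2009/325), (861/325, 1077/325), (-539/325, 1902/325), (2189/325, 898/325), (-5779/325, 1972/325)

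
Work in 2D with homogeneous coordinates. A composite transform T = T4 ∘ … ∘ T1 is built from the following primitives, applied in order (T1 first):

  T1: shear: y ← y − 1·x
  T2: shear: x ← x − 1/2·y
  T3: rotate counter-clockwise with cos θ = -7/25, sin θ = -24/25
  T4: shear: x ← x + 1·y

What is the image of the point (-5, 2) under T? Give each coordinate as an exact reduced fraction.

T(p) = (153/10, 31/5)

T1 shear: y ← y − 1·x: (-5, 2) → (-5, 7)
T2 shear: x ← x − 1/2·y: (-5, 7) → (-17/2, 7)
T3 rotate counter-clockwise with cos θ = -7/25, sin θ = -24/25: (-17/2, 7) → (91/10, 31/5)
T4 shear: x ← x + 1·y: (91/10, 31/5) → (153/10, 31/5)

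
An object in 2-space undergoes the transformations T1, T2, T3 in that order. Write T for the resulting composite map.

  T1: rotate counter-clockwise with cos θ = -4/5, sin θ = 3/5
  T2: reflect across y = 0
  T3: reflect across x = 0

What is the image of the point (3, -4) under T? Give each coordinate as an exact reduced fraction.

T(p) = (0, -5)

T1 rotate counter-clockwise with cos θ = -4/5, sin θ = 3/5: (3, -4) → (0, 5)
T2 reflect across y = 0: (0, 5) → (0, -5)
T3 reflect across x = 0: (0, -5) → (0, -5)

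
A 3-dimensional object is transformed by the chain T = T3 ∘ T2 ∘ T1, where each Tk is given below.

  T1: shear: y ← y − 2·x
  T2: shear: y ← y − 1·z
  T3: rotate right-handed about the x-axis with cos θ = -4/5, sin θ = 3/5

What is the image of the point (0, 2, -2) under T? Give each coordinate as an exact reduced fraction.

T1 shear: y ← y − 2·x: (0, 2, -2) → (0, 2, -2)
T2 shear: y ← y − 1·z: (0, 2, -2) → (0, 4, -2)
T3 rotate right-handed about the x-axis with cos θ = -4/5, sin θ = 3/5: (0, 4, -2) → (0, -2, 4)

T(p) = (0, -2, 4)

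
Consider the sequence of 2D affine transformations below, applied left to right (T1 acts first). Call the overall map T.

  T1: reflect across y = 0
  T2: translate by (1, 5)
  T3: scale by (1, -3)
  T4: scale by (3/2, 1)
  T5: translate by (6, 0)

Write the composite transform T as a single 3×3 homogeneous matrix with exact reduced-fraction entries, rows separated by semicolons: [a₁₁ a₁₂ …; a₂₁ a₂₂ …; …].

T = [3/2 0 15/2; 0 3 -15; 0 0 1]

T1 = [1 0 0; 0 -1 0; 0 0 1]
T2·T1 = [1 0 1; 0 -1 5; 0 0 1]
T3·…·T1 = [1 0 1; 0 3 -15; 0 0 1]
T4·…·T1 = [3/2 0 3/2; 0 3 -15; 0 0 1]
T5·…·T1 = [3/2 0 15/2; 0 3 -15; 0 0 1]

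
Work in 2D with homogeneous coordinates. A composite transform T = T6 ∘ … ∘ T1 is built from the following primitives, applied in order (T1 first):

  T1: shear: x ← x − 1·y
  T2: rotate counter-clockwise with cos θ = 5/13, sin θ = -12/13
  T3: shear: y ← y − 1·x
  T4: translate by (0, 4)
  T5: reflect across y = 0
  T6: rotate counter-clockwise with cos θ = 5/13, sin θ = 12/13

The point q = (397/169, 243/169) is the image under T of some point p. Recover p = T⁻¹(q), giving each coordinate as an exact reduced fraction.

p = (3, 2)

T1 = [1 -1 0; 0 1 0; 0 0 1]
T2·T1 = [5/13 7/13 0; -12/13 17/13 0; 0 0 1]
T3·…·T1 = [5/13 7/13 0; -17/13 10/13 0; 0 0 1]
T4·…·T1 = [5/13 7/13 0; -17/13 10/13 4; 0 0 1]
T5·…·T1 = [5/13 7/13 0; 17/13 -10/13 -4; 0 0 1]
T6·…·T1 = [-179/169 155/169 48/13; 145/169 34/169 -20/13; 0 0 1]
det M = -1; M⁻¹ = [-34/169 155/169 28/13; 145/169 179/169 -20/13; 0 0 1]
M⁻¹ · (397/169, 243/169)ᵀ = (3, 2)ᵀ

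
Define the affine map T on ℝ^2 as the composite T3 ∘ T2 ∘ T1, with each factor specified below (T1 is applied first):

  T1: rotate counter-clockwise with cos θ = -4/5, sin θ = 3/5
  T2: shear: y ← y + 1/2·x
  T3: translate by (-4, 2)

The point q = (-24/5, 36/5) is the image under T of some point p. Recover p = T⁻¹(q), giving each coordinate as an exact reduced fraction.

p = (4, -4)

T1 = [-4/5 -3/5 0; 3/5 -4/5 0; 0 0 1]
T2·T1 = [-4/5 -3/5 0; 1/5 -11/10 0; 0 0 1]
T3·…·T1 = [-4/5 -3/5 -4; 1/5 -11/10 2; 0 0 1]
det M = 1; M⁻¹ = [-11/10 3/5 -28/5; -1/5 -4/5 4/5; 0 0 1]
M⁻¹ · (-24/5, 36/5)ᵀ = (4, -4)ᵀ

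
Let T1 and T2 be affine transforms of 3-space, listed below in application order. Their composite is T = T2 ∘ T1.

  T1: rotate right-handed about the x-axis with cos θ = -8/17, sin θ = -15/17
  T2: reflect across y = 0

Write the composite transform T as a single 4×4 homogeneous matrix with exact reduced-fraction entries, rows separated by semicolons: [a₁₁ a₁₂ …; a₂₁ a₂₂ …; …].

T1 = [1 0 0 0; 0 -8/17 15/17 0; 0 -15/17 -8/17 0; 0 0 0 1]
T2·T1 = [1 0 0 0; 0 8/17 -15/17 0; 0 -15/17 -8/17 0; 0 0 0 1]

T = [1 0 0 0; 0 8/17 -15/17 0; 0 -15/17 -8/17 0; 0 0 0 1]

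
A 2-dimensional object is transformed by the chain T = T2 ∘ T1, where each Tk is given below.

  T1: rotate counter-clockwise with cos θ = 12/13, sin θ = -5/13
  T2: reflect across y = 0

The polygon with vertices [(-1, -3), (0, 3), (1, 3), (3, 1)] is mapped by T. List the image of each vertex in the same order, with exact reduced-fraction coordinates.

T1 rotate counter-clockwise with cos θ = 12/13, sin θ = -5/13: (-1, -3) → (-27/13, -31/13); (0, 3) → (15/13, 36/13); (1, 3) → (27/13, 31/13); (3, 1) → (41/13, -3/13)
T2 reflect across y = 0: (-27/13, -31/13) → (-27/13, 31/13); (15/13, 36/13) → (15/13, -36/13); (27/13, 31/13) → (27/13, -31/13); (41/13, -3/13) → (41/13, 3/13)

image vertices: (-27/13, 31/13), (15/13, -36/13), (27/13, -31/13), (41/13, 3/13)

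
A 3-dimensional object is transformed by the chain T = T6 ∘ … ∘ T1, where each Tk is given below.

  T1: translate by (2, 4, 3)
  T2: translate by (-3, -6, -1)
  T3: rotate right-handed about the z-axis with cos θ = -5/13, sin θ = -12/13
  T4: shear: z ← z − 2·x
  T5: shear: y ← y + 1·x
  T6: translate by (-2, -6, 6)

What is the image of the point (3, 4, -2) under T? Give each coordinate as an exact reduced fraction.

T(p) = (-12/13, -98/13, 50/13)

T1 translate by (2, 4, 3): (3, 4, -2) → (5, 8, 1)
T2 translate by (-3, -6, -1): (5, 8, 1) → (2, 2, 0)
T3 rotate right-handed about the z-axis with cos θ = -5/13, sin θ = -12/13: (2, 2, 0) → (14/13, -34/13, 0)
T4 shear: z ← z − 2·x: (14/13, -34/13, 0) → (14/13, -34/13, -28/13)
T5 shear: y ← y + 1·x: (14/13, -34/13, -28/13) → (14/13, -20/13, -28/13)
T6 translate by (-2, -6, 6): (14/13, -20/13, -28/13) → (-12/13, -98/13, 50/13)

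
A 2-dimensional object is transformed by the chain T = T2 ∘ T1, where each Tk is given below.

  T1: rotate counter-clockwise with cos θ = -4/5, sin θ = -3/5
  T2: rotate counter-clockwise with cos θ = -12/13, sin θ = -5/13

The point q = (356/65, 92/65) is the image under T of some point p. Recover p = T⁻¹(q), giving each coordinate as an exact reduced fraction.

p = (4, -4)

T1 = [-4/5 3/5 0; -3/5 -4/5 0; 0 0 1]
T2·T1 = [33/65 -56/65 0; 56/65 33/65 0; 0 0 1]
det M = 1; M⁻¹ = [33/65 56/65 0; -56/65 33/65 0; 0 0 1]
M⁻¹ · (356/65, 92/65)ᵀ = (4, -4)ᵀ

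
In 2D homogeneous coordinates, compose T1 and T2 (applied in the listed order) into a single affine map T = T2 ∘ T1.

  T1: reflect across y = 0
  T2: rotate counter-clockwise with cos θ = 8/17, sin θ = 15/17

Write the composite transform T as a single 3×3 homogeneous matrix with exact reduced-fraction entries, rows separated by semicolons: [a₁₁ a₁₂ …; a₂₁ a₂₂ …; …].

T = [8/17 15/17 0; 15/17 -8/17 0; 0 0 1]

T1 = [1 0 0; 0 -1 0; 0 0 1]
T2·T1 = [8/17 15/17 0; 15/17 -8/17 0; 0 0 1]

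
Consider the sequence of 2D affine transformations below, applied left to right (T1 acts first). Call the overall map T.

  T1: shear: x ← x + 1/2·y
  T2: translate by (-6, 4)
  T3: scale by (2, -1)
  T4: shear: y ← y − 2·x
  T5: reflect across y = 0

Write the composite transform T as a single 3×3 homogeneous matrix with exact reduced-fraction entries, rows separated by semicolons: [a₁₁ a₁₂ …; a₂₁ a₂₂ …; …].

T = [2 1 -12; 4 3 -20; 0 0 1]

T1 = [1 1/2 0; 0 1 0; 0 0 1]
T2·T1 = [1 1/2 -6; 0 1 4; 0 0 1]
T3·…·T1 = [2 1 -12; 0 -1 -4; 0 0 1]
T4·…·T1 = [2 1 -12; -4 -3 20; 0 0 1]
T5·…·T1 = [2 1 -12; 4 3 -20; 0 0 1]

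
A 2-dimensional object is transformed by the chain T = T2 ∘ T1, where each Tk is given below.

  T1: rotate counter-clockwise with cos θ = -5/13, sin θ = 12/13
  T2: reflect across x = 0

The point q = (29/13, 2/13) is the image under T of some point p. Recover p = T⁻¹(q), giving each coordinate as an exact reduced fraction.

T1 = [-5/13 -12/13 0; 12/13 -5/13 0; 0 0 1]
T2·T1 = [5/13 12/13 0; 12/13 -5/13 0; 0 0 1]
det M = -1; M⁻¹ = [5/13 12/13 0; 12/13 -5/13 0; 0 0 1]
M⁻¹ · (29/13, 2/13)ᵀ = (1, 2)ᵀ

p = (1, 2)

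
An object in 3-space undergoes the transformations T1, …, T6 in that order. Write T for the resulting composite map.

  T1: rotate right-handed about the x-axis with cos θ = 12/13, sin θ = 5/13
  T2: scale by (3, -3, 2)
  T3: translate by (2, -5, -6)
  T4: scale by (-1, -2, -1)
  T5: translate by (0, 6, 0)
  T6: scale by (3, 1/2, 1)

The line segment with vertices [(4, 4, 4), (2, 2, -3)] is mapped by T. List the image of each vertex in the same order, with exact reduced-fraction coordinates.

image vertices: (-42, 188/13, -58/13), (-24, 17, 10)

T1 rotate right-handed about the x-axis with cos θ = 12/13, sin θ = 5/13: (4, 4, 4) → (4, 28/13, 68/13); (2, 2, -3) → (2, 3, -2)
T2 scale by (3, -3, 2): (4, 28/13, 68/13) → (12, -84/13, 136/13); (2, 3, -2) → (6, -9, -4)
T3 translate by (2, -5, -6): (12, -84/13, 136/13) → (14, -149/13, 58/13); (6, -9, -4) → (8, -14, -10)
T4 scale by (-1, -2, -1): (14, -149/13, 58/13) → (-14, 298/13, -58/13); (8, -14, -10) → (-8, 28, 10)
T5 translate by (0, 6, 0): (-14, 298/13, -58/13) → (-14, 376/13, -58/13); (-8, 28, 10) → (-8, 34, 10)
T6 scale by (3, 1/2, 1): (-14, 376/13, -58/13) → (-42, 188/13, -58/13); (-8, 34, 10) → (-24, 17, 10)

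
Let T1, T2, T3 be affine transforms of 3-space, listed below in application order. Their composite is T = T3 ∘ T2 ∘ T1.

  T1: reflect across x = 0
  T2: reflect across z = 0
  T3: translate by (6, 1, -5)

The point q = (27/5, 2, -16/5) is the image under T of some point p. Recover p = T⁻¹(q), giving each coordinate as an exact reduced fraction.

T1 = [-1 0 0 0; 0 1 0 0; 0 0 1 0; 0 0 0 1]
T2·T1 = [-1 0 0 0; 0 1 0 0; 0 0 -1 0; 0 0 0 1]
T3·…·T1 = [-1 0 0 6; 0 1 0 1; 0 0 -1 -5; 0 0 0 1]
det M = 1; M⁻¹ = [-1 0 0 6; 0 1 0 -1; 0 0 -1 -5; 0 0 0 1]
M⁻¹ · (27/5, 2, -16/5)ᵀ = (3/5, 1, -9/5)ᵀ

p = (3/5, 1, -9/5)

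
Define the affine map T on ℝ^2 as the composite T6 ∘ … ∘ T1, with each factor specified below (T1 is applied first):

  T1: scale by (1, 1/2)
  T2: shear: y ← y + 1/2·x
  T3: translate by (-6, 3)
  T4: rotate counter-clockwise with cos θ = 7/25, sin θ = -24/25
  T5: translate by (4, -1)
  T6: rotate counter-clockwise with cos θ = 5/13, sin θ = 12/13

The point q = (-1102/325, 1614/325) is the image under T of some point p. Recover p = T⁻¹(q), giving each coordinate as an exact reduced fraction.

p = (0, -4)

T1 = [1 0 0; 0 1/2 0; 0 0 1]
T2·T1 = [1 0 0; 1/2 1/2 0; 0 0 1]
T3·…·T1 = [1 0 -6; 1/2 1/2 3; 0 0 1]
T4·…·T1 = [19/25 12/25 6/5; -41/50 7/50 33/5; 0 0 1]
T5·…·T1 = [19/25 12/25 26/5; -41/50 7/50 28/5; 0 0 1]
T6·…·T1 = [341/325 18/325 -206/65; 251/650 323/650 452/65; 0 0 1]
det M = 1/2; M⁻¹ = [323/325 -36/325 98/25; -251/325 682/325 -426/25; 0 0 1]
M⁻¹ · (-1102/325, 1614/325)ᵀ = (0, -4)ᵀ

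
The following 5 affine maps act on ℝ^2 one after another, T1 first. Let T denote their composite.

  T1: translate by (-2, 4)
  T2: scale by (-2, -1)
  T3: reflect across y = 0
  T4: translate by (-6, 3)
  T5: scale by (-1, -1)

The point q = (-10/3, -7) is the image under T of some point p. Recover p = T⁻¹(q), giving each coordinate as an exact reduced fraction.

T1 = [1 0 -2; 0 1 4; 0 0 1]
T2·T1 = [-2 0 4; 0 -1 -4; 0 0 1]
T3·…·T1 = [-2 0 4; 0 1 4; 0 0 1]
T4·…·T1 = [-2 0 -2; 0 1 7; 0 0 1]
T5·…·T1 = [2 0 2; 0 -1 -7; 0 0 1]
det M = -2; M⁻¹ = [1/2 0 -1; 0 -1 -7; 0 0 1]
M⁻¹ · (-10/3, -7)ᵀ = (-8/3, 0)ᵀ

p = (-8/3, 0)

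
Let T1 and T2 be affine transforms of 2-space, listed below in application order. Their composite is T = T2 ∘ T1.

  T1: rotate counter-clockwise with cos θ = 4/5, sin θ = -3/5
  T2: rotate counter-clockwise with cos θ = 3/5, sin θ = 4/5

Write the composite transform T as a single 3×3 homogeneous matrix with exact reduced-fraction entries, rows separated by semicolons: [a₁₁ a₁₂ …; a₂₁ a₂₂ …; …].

T = [24/25 -7/25 0; 7/25 24/25 0; 0 0 1]

T1 = [4/5 3/5 0; -3/5 4/5 0; 0 0 1]
T2·T1 = [24/25 -7/25 0; 7/25 24/25 0; 0 0 1]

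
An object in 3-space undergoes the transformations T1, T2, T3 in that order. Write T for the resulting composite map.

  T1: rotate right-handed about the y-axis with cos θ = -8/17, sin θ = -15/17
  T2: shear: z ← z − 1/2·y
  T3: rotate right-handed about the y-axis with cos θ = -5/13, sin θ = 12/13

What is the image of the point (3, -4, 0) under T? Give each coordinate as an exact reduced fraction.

T1 rotate right-handed about the y-axis with cos θ = -8/17, sin θ = -15/17: (3, -4, 0) → (-24/17, -4, 45/17)
T2 shear: z ← z − 1/2·y: (-24/17, -4, 45/17) → (-24/17, -4, 79/17)
T3 rotate right-handed about the y-axis with cos θ = -5/13, sin θ = 12/13: (-24/17, -4, 79/17) → (1068/221, -4, -107/221)

T(p) = (1068/221, -4, -107/221)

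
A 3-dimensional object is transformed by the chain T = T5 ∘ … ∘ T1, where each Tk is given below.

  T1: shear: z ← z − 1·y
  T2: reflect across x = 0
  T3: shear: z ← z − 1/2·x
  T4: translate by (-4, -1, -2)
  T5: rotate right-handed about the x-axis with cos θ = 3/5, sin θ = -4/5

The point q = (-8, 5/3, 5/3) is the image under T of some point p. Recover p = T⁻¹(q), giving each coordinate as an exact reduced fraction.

p = (4, 2/3, 3)

T1 = [1 0 0 0; 0 1 0 0; 0 -1 1 0; 0 0 0 1]
T2·T1 = [-1 0 0 0; 0 1 0 0; 0 -1 1 0; 0 0 0 1]
T3·…·T1 = [-1 0 0 0; 0 1 0 0; 1/2 -1 1 0; 0 0 0 1]
T4·…·T1 = [-1 0 0 -4; 0 1 0 -1; 1/2 -1 1 -2; 0 0 0 1]
T5·…·T1 = [-1 0 0 -4; 2/5 -1/5 4/5 -11/5; 3/10 -7/5 3/5 -2/5; 0 0 0 1]
det M = -1; M⁻¹ = [-1 0 0 -4; 0 3/5 -4/5 1; 1/2 7/5 -1/5 5; 0 0 0 1]
M⁻¹ · (-8, 5/3, 5/3)ᵀ = (4, 2/3, 3)ᵀ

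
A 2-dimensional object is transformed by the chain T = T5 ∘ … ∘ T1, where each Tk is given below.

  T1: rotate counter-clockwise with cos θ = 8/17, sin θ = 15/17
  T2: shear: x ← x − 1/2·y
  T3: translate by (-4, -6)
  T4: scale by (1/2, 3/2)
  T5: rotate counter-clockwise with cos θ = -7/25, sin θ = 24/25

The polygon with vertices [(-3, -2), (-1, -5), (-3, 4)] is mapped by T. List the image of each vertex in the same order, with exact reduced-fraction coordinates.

T1 rotate counter-clockwise with cos θ = 8/17, sin θ = 15/17: (-3, -2) → (6/17, -61/17); (-1, -5) → (67/17, -55/17); (-3, 4) → (-84/17, -13/17)
T2 shear: x ← x − 1/2·y: (6/17, -61/17) → (73/34, -61/17); (67/17, -55/17) → (189/34, -55/17); (-84/17, -13/17) → (-155/34, -13/17)
T3 translate by (-4, -6): (73/34, -61/17) → (-63/34, -163/17); (189/34, -55/17) → (53/34, -157/17); (-155/34, -13/17) → (-291/34, -115/17)
T4 scale by (1/2, 3/2): (-63/34, -163/17) → (-63/68, -489/34); (53/34, -157/17) → (53/68, -471/34); (-291/34, -115/17) → (-291/68, -345/34)
T5 rotate counter-clockwise with cos θ = -7/25, sin θ = 24/25: (-63/68, -489/34) → (23913/1700, 2667/850); (53/68, -471/34) → (22237/1700, 3933/850); (-291/68, -345/34) → (18597/1700, -1077/850)

image vertices: (23913/1700, 2667/850), (22237/1700, 3933/850), (18597/1700, -1077/850)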